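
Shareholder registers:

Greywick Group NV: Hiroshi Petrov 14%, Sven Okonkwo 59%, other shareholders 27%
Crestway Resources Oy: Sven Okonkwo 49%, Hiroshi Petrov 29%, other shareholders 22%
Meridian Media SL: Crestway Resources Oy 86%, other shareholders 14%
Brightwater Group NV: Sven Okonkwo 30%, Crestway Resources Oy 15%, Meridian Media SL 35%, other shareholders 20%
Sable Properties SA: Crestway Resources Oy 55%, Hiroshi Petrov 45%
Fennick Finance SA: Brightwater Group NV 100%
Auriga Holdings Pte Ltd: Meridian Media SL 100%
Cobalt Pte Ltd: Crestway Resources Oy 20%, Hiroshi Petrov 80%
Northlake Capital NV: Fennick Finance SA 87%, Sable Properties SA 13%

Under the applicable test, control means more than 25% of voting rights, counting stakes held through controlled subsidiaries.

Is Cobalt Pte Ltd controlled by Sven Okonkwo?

No

Sven holds 59% of Greywick, so Sven controls Greywick.
Sven holds 49% of Crestway, so Sven controls Crestway.
Crestway holds 86% of Meridian, so Sven controls Meridian.
Sven and Crestway and Meridian together hold 30% + 15% + 35% = 80% of Brightwater, so Sven controls Brightwater.
Crestway holds 55% of Sable, so Sven controls Sable.
Brightwater holds 100% of Fennick, so Sven controls Fennick.
Meridian holds 100% of Auriga, so Sven controls Auriga.
Fennick and Sable together hold 87% + 13% = 100% of Northlake, so Sven controls Northlake.
In Cobalt, Sven's side holds only 20%, not > 25%.
So Sven does not control Cobalt.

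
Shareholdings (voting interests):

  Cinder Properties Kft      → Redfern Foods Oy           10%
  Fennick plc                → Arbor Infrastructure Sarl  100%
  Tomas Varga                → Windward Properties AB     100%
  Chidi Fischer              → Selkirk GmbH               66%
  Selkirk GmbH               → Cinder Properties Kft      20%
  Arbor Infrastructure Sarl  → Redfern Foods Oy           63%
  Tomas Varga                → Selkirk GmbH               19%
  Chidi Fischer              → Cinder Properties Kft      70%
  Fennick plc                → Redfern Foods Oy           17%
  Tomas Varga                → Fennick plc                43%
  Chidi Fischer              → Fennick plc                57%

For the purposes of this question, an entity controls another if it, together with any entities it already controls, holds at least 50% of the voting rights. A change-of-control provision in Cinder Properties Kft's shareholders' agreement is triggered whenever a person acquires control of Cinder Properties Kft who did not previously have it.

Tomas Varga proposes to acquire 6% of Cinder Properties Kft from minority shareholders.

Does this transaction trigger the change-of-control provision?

The purchase changes only Tomas's holdings, so Tomas is the only person who could newly come to control Cinder.
Tomas holds 100% of Windward, so Tomas controls Windward.
Neither Tomas nor any entity Tomas controls holds any voting interest in Cinder.
So before the transaction, Tomas does not control Cinder.
After the purchase, Tomas holds 6% of Cinder directly.
After the transaction, Tomas's side holds 6% of Cinder, not ≥ 50%, so Tomas still does not control Cinder.
No new person acquires control, so the clause is not triggered.

No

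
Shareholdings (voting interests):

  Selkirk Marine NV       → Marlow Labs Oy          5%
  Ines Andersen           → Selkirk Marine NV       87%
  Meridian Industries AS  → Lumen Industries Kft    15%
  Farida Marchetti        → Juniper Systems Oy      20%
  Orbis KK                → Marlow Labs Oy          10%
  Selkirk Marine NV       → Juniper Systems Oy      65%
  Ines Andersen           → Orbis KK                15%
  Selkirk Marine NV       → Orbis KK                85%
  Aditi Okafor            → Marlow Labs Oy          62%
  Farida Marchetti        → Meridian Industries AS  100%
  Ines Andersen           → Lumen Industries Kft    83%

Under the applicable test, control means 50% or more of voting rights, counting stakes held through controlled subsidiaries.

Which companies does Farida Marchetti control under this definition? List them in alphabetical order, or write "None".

Farida holds 100% of Meridian, so Farida controls Meridian.
No other company's threshold is met.

Meridian Industries AS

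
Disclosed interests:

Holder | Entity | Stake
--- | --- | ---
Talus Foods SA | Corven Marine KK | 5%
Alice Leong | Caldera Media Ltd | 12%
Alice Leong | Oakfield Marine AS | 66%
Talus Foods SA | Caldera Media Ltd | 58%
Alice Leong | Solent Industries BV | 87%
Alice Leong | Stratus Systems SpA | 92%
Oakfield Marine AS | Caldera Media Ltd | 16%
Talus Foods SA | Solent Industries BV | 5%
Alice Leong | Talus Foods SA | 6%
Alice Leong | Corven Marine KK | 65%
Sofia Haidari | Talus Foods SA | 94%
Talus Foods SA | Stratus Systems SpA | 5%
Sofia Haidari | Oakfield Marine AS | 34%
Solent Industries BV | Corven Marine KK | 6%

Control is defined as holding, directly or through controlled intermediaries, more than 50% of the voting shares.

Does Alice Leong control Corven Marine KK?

Yes

Alice holds 87% of Solent, so Alice controls Solent.
Solent and Alice together hold 6% + 65% = 71% of Corven, so Alice controls Corven.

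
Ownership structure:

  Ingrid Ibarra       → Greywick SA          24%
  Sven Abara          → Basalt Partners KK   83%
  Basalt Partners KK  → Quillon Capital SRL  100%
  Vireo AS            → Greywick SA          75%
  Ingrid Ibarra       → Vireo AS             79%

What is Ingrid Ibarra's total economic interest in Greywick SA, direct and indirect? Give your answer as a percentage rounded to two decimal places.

83.25%

Ingrid reaches Greywick along 2 paths.
Direct stake: 24% = 24%.
Via Vireo: 79% × 75% = 59.25%.
Total: 24% + 59.25% = 83.25%.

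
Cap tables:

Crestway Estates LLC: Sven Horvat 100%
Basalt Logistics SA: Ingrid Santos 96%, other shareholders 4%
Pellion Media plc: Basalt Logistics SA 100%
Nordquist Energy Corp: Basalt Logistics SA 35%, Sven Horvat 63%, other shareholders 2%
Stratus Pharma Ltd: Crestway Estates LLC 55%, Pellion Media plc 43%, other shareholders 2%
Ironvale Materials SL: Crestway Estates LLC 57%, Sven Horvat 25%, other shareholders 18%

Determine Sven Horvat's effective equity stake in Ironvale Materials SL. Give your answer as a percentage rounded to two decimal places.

Sven reaches Ironvale along 2 paths.
Via Crestway: 100% × 57% = 57%.
Direct stake: 25% = 25%.
Total: 57% + 25% = 82%.
Rounded: 82.00%.

82.00%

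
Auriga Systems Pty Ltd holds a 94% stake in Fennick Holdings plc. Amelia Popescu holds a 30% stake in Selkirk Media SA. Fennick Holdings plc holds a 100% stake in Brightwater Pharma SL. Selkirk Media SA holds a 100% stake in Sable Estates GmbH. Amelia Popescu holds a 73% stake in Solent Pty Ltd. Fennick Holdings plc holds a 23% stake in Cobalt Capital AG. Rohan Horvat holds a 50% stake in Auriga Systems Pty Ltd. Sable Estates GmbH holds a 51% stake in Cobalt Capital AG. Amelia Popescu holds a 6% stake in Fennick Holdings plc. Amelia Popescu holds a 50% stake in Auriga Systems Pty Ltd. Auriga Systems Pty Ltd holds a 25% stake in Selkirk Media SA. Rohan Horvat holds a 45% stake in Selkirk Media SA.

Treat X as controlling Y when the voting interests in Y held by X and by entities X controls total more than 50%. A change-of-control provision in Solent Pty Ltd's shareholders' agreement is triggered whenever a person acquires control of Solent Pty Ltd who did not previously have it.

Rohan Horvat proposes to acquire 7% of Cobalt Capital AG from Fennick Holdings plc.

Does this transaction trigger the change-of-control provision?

No

The purchase adds only to Rohan's holdings (Fennick's stake shrinks), so Rohan is the only person who could newly come to control Solent.
Rohan's largest direct stake is 50% in Auriga, which does not meet the threshold, so Rohan controls no company.
Neither Rohan nor any entity Rohan controls holds any voting interest in Solent.
So before the transaction, Rohan does not control Solent.
After the purchase, Rohan holds 7% of Cobalt directly, and Fennick's stake falls to 16%.
Rohan's side now holds 7% of Cobalt, not > 50%, so Rohan still does not control Cobalt.
After the transaction, neither Rohan nor any entity Rohan controls holds a voting interest in Solent, so Rohan still does not control it.
No new person acquires control, so the clause is not triggered.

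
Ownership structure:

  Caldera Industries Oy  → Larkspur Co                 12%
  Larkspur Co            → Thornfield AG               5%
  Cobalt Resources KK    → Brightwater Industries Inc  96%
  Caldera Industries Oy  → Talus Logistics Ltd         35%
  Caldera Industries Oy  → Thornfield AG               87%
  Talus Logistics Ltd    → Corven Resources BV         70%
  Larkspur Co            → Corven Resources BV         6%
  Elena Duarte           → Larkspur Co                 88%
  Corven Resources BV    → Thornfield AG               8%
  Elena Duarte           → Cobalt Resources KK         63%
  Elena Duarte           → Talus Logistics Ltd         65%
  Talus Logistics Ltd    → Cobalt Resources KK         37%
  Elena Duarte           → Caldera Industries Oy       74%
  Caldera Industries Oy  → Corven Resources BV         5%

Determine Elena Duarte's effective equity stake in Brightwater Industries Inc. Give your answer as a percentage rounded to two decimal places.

Elena reaches Brightwater along 3 paths.
Via Caldera → Talus → Cobalt: 74% × 35% × 37% × 96% = 9.19968%.
Via Talus → Cobalt: 65% × 37% × 96% = 23.088%.
Via Cobalt: 63% × 96% = 60.48%.
Total: 9.19968% + 23.088% + 60.48% = 92.76768%.
Rounded: 92.77%.

92.77%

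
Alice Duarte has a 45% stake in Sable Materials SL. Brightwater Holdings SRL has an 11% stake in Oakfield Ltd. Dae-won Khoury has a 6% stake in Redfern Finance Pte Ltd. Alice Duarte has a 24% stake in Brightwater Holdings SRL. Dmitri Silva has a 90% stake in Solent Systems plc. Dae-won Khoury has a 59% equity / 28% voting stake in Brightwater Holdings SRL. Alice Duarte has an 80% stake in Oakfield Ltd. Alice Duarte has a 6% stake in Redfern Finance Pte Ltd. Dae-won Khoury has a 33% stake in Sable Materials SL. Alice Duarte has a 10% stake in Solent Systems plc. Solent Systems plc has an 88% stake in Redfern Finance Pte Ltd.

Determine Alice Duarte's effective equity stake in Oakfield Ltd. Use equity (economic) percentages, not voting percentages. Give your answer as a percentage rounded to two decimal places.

82.64%

Alice reaches Oakfield along 2 paths.
Direct stake: 80% = 80%.
Via Brightwater: 24% × 11% = 2.64%.
Total: 80% + 2.64% = 82.64%.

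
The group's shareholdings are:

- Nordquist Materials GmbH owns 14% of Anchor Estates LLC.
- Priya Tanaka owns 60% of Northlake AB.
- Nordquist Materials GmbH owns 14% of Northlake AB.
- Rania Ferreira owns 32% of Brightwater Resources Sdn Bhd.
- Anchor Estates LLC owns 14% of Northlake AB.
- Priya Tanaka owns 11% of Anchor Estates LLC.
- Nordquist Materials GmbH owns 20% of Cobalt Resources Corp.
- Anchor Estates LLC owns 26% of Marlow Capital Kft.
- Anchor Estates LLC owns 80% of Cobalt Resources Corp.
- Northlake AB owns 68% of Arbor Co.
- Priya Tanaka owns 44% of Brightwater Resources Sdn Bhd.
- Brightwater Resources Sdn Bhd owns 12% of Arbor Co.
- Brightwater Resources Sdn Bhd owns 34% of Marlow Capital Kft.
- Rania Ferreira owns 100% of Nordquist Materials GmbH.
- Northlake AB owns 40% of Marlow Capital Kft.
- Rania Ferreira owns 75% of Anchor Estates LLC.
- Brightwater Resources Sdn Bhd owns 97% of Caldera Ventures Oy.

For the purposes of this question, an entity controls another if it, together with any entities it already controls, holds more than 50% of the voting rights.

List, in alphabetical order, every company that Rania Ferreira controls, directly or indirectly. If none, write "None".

Anchor Estates LLC, Cobalt Resources Corp, Nordquist Materials GmbH

Rania holds 100% of Nordquist, so Rania controls Nordquist.
Rania and Nordquist together hold 75% + 14% = 89% of Anchor, so Rania controls Anchor.
Nordquist and Anchor together hold 20% + 80% = 100% of Cobalt, so Rania controls Cobalt.
No other company's threshold is met.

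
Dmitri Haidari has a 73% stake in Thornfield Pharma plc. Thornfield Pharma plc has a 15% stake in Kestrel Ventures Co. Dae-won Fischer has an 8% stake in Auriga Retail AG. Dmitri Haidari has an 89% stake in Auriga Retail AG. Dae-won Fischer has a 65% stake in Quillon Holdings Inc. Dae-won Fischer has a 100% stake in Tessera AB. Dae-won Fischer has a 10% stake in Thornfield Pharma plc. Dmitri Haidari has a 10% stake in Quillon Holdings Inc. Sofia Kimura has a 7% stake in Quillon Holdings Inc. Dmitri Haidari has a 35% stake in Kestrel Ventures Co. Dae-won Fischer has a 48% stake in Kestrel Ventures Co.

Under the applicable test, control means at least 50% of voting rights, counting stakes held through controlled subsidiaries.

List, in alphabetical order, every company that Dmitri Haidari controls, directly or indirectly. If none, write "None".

Dmitri holds 73% of Thornfield, so Dmitri controls Thornfield.
Dmitri and Thornfield together hold 35% + 15% = 50% of Kestrel, so Dmitri controls Kestrel.
Dmitri holds 89% of Auriga, so Dmitri controls Auriga.
No other company's threshold is met.

Auriga Retail AG, Kestrel Ventures Co, Thornfield Pharma plc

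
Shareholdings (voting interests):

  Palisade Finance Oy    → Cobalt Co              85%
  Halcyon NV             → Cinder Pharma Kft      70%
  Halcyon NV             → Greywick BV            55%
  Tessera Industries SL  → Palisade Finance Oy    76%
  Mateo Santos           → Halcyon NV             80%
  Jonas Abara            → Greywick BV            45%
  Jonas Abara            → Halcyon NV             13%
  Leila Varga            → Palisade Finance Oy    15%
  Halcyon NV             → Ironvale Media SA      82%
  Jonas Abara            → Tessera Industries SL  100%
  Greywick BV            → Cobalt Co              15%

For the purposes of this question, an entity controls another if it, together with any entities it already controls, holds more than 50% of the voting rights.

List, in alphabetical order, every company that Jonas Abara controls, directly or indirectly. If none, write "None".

Jonas holds 100% of Tessera, so Jonas controls Tessera.
Tessera holds 76% of Palisade, so Jonas controls Palisade.
Palisade holds 85% of Cobalt, so Jonas controls Cobalt.
No other company's threshold is met.

Cobalt Co, Palisade Finance Oy, Tessera Industries SL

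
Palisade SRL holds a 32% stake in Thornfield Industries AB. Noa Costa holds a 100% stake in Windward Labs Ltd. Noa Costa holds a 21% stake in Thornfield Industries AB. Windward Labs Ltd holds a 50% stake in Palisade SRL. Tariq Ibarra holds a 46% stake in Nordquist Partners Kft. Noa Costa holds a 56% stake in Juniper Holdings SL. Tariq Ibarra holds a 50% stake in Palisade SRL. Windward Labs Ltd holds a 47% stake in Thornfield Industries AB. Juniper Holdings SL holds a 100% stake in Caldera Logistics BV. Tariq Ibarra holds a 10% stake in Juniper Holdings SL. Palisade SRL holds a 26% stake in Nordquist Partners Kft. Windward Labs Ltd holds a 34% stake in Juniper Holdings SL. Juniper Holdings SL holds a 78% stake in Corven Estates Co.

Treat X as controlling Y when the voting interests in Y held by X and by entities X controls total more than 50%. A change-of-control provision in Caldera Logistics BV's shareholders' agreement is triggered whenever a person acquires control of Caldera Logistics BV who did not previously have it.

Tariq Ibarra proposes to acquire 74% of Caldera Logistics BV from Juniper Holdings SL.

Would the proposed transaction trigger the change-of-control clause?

The purchase adds only to Tariq's holdings (Juniper's stake shrinks), so Tariq is the only person who could newly come to control Caldera.
Tariq's largest direct stake is 50% in Palisade, which does not meet the threshold, so Tariq controls no company.
Neither Tariq nor any entity Tariq controls holds any voting interest in Caldera.
So before the transaction, Tariq does not control Caldera.
After the purchase, Tariq holds 74% of Caldera directly, and Juniper's stake falls to 26%.
Tariq holds 74% of Caldera, so Tariq controls Caldera.
Tariq did not control Caldera before and does after, so the clause is triggered.

Yes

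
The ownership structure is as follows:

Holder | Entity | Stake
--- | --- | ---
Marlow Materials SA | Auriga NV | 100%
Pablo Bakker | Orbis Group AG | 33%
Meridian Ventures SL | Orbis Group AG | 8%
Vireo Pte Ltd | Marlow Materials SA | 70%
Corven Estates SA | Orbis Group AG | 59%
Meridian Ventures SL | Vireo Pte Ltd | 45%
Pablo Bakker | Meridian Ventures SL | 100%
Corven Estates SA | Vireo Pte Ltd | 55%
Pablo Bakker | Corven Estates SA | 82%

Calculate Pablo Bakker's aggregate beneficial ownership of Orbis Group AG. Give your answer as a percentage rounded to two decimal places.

89.38%

Pablo reaches Orbis along 3 paths.
Direct stake: 33% = 33%.
Via Corven: 82% × 59% = 48.38%.
Via Meridian: 100% × 8% = 8%.
Total: 33% + 48.38% + 8% = 89.38%.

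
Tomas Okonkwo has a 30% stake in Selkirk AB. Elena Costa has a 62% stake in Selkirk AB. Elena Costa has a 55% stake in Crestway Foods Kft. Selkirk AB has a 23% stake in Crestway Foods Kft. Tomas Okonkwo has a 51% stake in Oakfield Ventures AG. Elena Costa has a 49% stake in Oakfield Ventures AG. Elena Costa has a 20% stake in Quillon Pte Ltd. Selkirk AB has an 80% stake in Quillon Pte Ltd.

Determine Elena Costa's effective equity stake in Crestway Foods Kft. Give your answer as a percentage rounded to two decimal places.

Elena reaches Crestway along 2 paths.
Via Selkirk: 62% × 23% = 14.26%.
Direct stake: 55% = 55%.
Total: 14.26% + 55% = 69.26%.

69.26%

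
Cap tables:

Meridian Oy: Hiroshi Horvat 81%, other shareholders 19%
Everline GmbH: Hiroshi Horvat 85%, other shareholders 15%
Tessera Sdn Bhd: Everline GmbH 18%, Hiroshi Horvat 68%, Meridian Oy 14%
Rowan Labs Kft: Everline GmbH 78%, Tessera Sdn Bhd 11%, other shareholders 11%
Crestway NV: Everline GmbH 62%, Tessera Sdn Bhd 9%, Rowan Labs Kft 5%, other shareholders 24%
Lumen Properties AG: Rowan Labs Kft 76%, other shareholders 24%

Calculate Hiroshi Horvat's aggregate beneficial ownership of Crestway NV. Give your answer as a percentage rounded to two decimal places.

65.05%

Hiroshi reaches Crestway along 8 paths.
Via Everline: 85% × 62% = 52.7%.
Via Everline → Tessera: 85% × 18% × 9% = 1.377%.
Via Tessera: 68% × 9% = 6.12%.
Via Meridian → Tessera: 81% × 14% × 9% = 1.0206%.
Via Everline → Rowan: 85% × 78% × 5% = 3.315%.
Via Everline → Tessera → Rowan: 85% × 18% × 11% × 5% = 0.08415%.
Via Tessera → Rowan: 68% × 11% × 5% = 0.374%.
Via Meridian → Tessera → Rowan: 81% × 14% × 11% × 5% = 0.06237%.
Total: 52.7% + 1.377% + 6.12% + 1.0206% + 3.315% + 0.08415% + 0.374% + 0.06237% = 65.05312%.
Rounded: 65.05%.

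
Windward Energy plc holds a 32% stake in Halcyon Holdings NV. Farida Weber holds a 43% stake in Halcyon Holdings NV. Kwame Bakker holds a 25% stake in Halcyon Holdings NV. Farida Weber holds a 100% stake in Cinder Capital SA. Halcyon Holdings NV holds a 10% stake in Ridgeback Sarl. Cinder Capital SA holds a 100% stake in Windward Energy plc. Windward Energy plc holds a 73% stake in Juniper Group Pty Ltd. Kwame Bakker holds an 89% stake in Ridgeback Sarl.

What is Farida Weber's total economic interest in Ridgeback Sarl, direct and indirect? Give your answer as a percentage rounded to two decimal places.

7.50%

Farida reaches Ridgeback along 2 paths.
Via Halcyon: 43% × 10% = 4.3%.
Via Cinder → Windward → Halcyon: 100% × 100% × 32% × 10% = 3.2%.
Total: 4.3% + 3.2% = 7.5%.
Rounded: 7.50%.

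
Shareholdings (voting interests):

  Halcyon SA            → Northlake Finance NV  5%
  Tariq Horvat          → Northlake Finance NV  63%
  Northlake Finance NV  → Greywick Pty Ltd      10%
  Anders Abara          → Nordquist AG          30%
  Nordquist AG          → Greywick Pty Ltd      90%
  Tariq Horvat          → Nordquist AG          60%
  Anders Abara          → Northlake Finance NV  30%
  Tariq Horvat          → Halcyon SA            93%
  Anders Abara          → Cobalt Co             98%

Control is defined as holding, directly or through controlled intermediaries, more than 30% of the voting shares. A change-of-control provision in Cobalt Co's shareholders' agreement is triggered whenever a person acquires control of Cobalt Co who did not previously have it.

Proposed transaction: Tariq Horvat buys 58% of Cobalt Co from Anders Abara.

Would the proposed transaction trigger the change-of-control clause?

Yes

The purchase adds only to Tariq's holdings (Anders's stake shrinks), so Tariq is the only person who could newly come to control Cobalt.
Tariq holds 60% of Nordquist, so Tariq controls Nordquist.
Tariq holds 93% of Halcyon, so Tariq controls Halcyon.
Halcyon and Tariq together hold 5% + 63% = 68% of Northlake, so Tariq controls Northlake.
Nordquist and Northlake together hold 90% + 10% = 100% of Greywick, so Tariq controls Greywick.
Neither Tariq nor any entity Tariq controls holds any voting interest in Cobalt.
So before the transaction, Tariq does not control Cobalt.
After the purchase, Tariq holds 58% of Cobalt directly, and Anders's stake falls to 40%.
Tariq holds 58% of Cobalt, so Tariq controls Cobalt.
Tariq did not control Cobalt before and does after, so the clause is triggered.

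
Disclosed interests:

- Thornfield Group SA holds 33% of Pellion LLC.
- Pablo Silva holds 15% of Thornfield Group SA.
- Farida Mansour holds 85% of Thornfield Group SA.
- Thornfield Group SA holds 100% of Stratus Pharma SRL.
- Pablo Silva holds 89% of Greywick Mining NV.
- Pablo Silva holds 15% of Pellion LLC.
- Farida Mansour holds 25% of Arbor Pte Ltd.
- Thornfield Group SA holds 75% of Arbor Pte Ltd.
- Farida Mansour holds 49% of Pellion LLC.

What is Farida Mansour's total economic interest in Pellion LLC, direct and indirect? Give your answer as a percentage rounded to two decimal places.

Farida reaches Pellion along 2 paths.
Via Thornfield: 85% × 33% = 28.05%.
Direct stake: 49% = 49%.
Total: 28.05% + 49% = 77.05%.

77.05%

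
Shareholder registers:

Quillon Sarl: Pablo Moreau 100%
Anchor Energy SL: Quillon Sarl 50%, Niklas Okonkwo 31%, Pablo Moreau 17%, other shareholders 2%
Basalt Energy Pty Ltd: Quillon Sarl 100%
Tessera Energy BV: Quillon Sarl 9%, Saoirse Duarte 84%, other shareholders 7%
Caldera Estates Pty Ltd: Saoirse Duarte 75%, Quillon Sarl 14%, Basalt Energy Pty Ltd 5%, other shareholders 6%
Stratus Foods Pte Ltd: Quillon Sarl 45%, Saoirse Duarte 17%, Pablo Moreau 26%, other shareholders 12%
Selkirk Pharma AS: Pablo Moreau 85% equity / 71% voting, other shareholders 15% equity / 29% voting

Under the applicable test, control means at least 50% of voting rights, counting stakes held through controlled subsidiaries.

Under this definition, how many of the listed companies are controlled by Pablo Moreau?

Pablo holds 100% of Quillon, so Pablo controls Quillon.
Quillon and Pablo together hold 50% + 17% = 67% of Anchor, so Pablo controls Anchor.
Quillon holds 100% of Basalt, so Pablo controls Basalt.
Quillon and Pablo together hold 45% + 26% = 71% of Stratus, so Pablo controls Stratus.
Pablo holds 71% of Selkirk, so Pablo controls Selkirk.
No other company's threshold is met.
Pablo controls 5 companies.

5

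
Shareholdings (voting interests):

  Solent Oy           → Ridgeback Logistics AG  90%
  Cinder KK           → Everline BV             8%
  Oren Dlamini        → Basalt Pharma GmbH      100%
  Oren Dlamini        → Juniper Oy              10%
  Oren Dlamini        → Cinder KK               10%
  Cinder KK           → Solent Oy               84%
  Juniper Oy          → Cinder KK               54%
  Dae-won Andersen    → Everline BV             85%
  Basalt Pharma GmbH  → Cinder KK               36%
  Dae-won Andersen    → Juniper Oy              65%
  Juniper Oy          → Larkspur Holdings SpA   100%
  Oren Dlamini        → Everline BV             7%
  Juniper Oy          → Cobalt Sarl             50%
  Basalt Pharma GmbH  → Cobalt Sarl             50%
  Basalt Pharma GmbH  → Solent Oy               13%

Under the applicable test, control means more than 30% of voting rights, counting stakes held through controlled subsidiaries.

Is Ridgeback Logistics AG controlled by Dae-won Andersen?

Yes

Dae-won holds 65% of Juniper, so Dae-won controls Juniper.
Juniper holds 54% of Cinder, so Dae-won controls Cinder.
Cinder holds 84% of Solent, so Dae-won controls Solent.
Solent holds 90% of Ridgeback, so Dae-won controls Ridgeback.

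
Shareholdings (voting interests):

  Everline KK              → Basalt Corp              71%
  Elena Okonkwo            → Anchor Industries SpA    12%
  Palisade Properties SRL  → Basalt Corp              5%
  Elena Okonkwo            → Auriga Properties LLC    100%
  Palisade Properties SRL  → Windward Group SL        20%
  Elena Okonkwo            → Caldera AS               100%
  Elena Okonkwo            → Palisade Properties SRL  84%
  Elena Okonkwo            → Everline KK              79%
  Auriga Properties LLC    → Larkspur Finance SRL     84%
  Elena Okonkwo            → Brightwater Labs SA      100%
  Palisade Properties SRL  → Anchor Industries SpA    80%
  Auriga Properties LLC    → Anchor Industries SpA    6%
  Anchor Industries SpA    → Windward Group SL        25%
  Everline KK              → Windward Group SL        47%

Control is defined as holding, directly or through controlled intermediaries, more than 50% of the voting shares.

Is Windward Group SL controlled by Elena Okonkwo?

Yes

Elena holds 79% of Everline, so Elena controls Everline.
Elena holds 84% of Palisade, so Elena controls Palisade.
Elena holds 100% of Auriga, so Elena controls Auriga.
Auriga and Palisade and Elena together hold 6% + 80% + 12% = 98% of Anchor, so Elena controls Anchor.
Everline and Palisade and Anchor together hold 47% + 20% + 25% = 92% of Windward, so Elena controls Windward.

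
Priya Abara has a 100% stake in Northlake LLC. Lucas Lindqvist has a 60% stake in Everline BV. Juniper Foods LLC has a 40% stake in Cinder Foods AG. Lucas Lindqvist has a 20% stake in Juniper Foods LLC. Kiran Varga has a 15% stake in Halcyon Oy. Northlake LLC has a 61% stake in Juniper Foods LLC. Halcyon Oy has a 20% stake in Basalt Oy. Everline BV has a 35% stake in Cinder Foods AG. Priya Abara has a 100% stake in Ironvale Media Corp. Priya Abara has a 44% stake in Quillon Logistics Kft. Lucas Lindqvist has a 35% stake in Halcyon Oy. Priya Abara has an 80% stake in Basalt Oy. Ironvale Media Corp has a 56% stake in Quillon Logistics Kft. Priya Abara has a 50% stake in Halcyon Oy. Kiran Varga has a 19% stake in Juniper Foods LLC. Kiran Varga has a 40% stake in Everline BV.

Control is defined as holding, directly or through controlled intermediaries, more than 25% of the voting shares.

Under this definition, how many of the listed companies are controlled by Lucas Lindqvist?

Lucas holds 35% of Halcyon, so Lucas controls Halcyon.
Lucas holds 60% of Everline, so Lucas controls Everline.
Everline holds 35% of Cinder, so Lucas controls Cinder.
No other company's threshold is met.
Lucas controls 3 companies.

3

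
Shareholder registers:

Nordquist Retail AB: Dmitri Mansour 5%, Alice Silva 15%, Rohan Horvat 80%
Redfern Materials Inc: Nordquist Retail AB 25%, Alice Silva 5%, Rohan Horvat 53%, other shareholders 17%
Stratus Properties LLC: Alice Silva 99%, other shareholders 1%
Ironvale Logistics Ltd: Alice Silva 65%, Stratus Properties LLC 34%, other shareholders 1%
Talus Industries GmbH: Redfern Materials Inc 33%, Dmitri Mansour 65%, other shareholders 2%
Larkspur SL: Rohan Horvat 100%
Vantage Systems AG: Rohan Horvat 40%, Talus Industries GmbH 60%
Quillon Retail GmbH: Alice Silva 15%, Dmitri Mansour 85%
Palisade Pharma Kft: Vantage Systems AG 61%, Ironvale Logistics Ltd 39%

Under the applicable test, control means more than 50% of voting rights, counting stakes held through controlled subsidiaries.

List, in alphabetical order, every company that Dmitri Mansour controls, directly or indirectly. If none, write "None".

Palisade Pharma Kft, Quillon Retail GmbH, Talus Industries GmbH, Vantage Systems AG

Dmitri holds 65% of Talus, so Dmitri controls Talus.
Talus holds 60% of Vantage, so Dmitri controls Vantage.
Dmitri holds 85% of Quillon, so Dmitri controls Quillon.
Vantage holds 61% of Palisade, so Dmitri controls Palisade.
No other company's threshold is met.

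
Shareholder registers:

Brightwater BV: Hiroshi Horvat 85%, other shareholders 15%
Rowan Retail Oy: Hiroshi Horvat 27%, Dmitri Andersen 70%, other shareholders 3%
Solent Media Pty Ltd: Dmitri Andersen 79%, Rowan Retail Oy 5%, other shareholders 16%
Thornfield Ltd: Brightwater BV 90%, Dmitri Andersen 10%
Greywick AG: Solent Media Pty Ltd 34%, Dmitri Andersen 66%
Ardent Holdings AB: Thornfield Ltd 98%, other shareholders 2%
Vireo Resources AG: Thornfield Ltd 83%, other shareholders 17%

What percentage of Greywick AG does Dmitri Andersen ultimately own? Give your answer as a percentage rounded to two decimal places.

94.05%

Dmitri reaches Greywick along 3 paths.
Via Solent: 79% × 34% = 26.86%.
Via Rowan → Solent: 70% × 5% × 34% = 1.19%.
Direct stake: 66% = 66%.
Total: 26.86% + 1.19% + 66% = 94.05%.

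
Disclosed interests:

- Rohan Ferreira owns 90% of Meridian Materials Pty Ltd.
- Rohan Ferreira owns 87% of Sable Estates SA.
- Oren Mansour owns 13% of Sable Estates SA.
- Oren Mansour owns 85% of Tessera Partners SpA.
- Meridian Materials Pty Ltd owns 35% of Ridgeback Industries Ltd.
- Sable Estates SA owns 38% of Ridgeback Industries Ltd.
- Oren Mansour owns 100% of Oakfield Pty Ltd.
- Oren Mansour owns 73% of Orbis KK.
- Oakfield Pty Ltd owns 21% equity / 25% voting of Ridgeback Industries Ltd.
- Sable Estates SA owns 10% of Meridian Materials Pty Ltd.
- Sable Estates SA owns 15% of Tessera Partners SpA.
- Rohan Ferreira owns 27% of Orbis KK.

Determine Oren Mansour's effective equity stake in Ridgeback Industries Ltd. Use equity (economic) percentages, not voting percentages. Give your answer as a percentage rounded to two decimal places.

Oren reaches Ridgeback along 3 paths.
Via Oakfield: 100% × 21% = 21%.
Via Sable: 13% × 38% = 4.94%.
Via Sable → Meridian: 13% × 10% × 35% = 0.455%.
Total: 21% + 4.94% + 0.455% = 26.395%.
Rounded: 26.40%.

26.40%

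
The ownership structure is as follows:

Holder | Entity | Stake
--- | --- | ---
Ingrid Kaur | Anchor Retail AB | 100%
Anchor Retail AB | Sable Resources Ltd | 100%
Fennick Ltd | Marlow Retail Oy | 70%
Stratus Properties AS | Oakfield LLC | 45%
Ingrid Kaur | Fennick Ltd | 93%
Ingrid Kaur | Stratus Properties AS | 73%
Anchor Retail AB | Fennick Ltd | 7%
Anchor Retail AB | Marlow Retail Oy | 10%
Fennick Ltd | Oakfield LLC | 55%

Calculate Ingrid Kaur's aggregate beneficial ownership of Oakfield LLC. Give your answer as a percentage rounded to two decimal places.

87.85%

Ingrid reaches Oakfield along 3 paths.
Via Anchor → Fennick: 100% × 7% × 55% = 3.85%.
Via Fennick: 93% × 55% = 51.15%.
Via Stratus: 73% × 45% = 32.85%.
Total: 3.85% + 51.15% + 32.85% = 87.85%.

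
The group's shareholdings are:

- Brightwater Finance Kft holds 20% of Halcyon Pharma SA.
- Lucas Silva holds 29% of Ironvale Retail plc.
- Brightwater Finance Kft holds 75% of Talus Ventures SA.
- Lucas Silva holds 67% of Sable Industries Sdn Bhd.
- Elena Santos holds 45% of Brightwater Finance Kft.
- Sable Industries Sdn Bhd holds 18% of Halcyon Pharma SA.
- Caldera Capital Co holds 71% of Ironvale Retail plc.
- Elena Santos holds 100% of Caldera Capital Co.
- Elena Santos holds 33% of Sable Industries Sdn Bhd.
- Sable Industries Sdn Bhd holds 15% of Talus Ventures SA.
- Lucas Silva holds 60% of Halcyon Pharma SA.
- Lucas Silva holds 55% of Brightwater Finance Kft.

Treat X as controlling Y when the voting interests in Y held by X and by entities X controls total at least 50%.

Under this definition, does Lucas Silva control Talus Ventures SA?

Lucas holds 55% of Brightwater, so Lucas controls Brightwater.
Lucas holds 67% of Sable, so Lucas controls Sable.
Brightwater and Sable together hold 75% + 15% = 90% of Talus, so Lucas controls Talus.

Yes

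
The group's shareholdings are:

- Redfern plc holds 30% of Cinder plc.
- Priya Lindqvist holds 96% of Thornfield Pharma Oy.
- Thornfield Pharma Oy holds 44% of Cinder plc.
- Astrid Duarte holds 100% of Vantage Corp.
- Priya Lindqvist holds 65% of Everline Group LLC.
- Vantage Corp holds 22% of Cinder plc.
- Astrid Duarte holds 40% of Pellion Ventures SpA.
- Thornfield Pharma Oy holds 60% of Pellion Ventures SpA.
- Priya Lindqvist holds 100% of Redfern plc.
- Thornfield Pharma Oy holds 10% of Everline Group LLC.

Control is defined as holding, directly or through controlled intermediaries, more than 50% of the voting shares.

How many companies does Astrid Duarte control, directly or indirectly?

Astrid holds 100% of Vantage, so Astrid controls Vantage.
No other company's threshold is met.
Astrid controls 1 company.

1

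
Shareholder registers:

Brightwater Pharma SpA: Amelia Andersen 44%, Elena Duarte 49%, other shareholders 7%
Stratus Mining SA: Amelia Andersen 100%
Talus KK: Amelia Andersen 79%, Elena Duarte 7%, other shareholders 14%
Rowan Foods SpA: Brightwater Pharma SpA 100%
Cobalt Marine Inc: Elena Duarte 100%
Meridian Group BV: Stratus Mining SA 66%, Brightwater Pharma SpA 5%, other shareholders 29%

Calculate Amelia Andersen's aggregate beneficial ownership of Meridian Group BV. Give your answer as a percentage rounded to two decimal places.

Amelia reaches Meridian along 2 paths.
Via Stratus: 100% × 66% = 66%.
Via Brightwater: 44% × 5% = 2.2%.
Total: 66% + 2.2% = 68.2%.
Rounded: 68.20%.

68.20%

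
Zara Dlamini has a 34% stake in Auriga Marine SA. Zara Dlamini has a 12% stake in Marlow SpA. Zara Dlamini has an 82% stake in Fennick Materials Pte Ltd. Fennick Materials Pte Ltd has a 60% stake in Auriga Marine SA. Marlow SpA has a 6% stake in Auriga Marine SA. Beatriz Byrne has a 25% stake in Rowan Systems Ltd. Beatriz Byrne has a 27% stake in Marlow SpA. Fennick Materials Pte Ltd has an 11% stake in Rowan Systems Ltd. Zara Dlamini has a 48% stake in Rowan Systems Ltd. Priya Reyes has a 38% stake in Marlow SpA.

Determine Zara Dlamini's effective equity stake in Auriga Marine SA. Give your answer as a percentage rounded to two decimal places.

83.92%

Zara reaches Auriga along 3 paths.
Via Fennick: 82% × 60% = 49.2%.
Direct stake: 34% = 34%.
Via Marlow: 12% × 6% = 0.72%.
Total: 49.2% + 34% + 0.72% = 83.92%.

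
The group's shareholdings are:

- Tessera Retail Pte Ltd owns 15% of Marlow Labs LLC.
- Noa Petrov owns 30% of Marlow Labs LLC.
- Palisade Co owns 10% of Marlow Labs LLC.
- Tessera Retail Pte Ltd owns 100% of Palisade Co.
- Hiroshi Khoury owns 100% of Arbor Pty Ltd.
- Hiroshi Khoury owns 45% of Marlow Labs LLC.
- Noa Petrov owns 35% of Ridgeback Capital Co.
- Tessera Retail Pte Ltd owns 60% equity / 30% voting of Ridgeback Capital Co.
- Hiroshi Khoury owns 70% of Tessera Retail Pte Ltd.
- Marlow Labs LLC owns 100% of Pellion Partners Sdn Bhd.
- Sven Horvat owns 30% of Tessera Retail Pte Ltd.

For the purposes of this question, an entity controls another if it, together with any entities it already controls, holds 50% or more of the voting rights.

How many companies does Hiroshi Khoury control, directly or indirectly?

Hiroshi holds 70% of Tessera, so Hiroshi controls Tessera.
Tessera holds 100% of Palisade, so Hiroshi controls Palisade.
Hiroshi holds 100% of Arbor, so Hiroshi controls Arbor.
Palisade and Hiroshi and Tessera together hold 10% + 45% + 15% = 70% of Marlow, so Hiroshi controls Marlow.
Marlow holds 100% of Pellion, so Hiroshi controls Pellion.
No other company's threshold is met.
Hiroshi controls 5 companies.

5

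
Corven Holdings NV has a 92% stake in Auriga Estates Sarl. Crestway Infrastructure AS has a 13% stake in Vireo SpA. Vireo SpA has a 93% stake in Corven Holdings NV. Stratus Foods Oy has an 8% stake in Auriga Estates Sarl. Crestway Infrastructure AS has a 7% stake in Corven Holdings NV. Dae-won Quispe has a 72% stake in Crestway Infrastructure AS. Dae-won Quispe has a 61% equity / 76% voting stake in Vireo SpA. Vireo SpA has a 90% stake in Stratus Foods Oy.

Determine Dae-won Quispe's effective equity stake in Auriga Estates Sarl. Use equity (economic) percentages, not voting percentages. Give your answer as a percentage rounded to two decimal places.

69.90%

Dae-won reaches Auriga along 5 paths.
Via Crestway → Corven: 72% × 7% × 92% = 4.6368%.
Via Crestway → Vireo → Corven: 72% × 13% × 93% × 92% = 8.008416%.
Via Vireo → Corven: 61% × 93% × 92% = 52.1916%.
Via Crestway → Vireo → Stratus: 72% × 13% × 90% × 8% = 0.67392%.
Via Vireo → Stratus: 61% × 90% × 8% = 4.392%.
Total: 4.6368% + 8.008416% + 52.1916% + 0.67392% + 4.392% = 69.902736%.
Rounded: 69.90%.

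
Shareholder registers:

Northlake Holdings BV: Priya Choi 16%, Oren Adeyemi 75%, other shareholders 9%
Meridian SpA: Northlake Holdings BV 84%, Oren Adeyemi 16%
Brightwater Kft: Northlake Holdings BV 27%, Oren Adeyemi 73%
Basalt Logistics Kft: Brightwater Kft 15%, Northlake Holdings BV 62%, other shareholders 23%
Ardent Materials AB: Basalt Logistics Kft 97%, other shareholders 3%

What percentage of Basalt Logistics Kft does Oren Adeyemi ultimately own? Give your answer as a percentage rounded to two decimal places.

Oren reaches Basalt along 3 paths.
Via Northlake → Brightwater: 75% × 27% × 15% = 3.0375%.
Via Brightwater: 73% × 15% = 10.95%.
Via Northlake: 75% × 62% = 46.5%.
Total: 3.0375% + 10.95% + 46.5% = 60.4875%.
Rounded: 60.49%.

60.49%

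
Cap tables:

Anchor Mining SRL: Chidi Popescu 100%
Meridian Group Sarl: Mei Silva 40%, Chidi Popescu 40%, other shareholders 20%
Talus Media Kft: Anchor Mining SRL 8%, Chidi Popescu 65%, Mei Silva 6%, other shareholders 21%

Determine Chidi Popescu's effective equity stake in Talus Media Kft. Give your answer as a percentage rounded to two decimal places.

73.00%

Chidi reaches Talus along 2 paths.
Via Anchor: 100% × 8% = 8%.
Direct stake: 65% = 65%.
Total: 8% + 65% = 73%.
Rounded: 73.00%.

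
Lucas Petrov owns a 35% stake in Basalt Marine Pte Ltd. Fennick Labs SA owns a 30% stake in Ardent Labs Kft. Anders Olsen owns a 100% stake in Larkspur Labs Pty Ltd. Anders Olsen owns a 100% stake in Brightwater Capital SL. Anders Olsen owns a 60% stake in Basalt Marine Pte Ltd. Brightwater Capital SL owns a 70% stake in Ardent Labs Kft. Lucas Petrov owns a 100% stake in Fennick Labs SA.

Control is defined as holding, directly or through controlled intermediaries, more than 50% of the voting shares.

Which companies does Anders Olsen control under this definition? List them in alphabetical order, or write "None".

Ardent Labs Kft, Basalt Marine Pte Ltd, Brightwater Capital SL, Larkspur Labs Pty Ltd

Anders holds 60% of Basalt, so Anders controls Basalt.
Anders holds 100% of Brightwater, so Anders controls Brightwater.
Brightwater holds 70% of Ardent, so Anders controls Ardent.
Anders holds 100% of Larkspur, so Anders controls Larkspur.
No other company's threshold is met.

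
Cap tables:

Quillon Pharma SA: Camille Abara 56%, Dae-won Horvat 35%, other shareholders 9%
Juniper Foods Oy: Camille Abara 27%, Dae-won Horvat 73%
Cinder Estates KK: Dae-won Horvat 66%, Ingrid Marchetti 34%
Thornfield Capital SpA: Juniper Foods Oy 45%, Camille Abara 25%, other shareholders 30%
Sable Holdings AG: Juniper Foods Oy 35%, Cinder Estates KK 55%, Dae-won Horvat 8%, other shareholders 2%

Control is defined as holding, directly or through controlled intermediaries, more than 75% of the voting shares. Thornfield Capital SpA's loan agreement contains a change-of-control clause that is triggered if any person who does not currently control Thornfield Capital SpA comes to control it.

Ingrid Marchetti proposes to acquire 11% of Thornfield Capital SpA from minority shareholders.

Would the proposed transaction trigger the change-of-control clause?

No

The purchase changes only Ingrid's holdings, so Ingrid is the only person who could newly come to control Thornfield.
Ingrid's largest direct stake is 34% in Cinder, which does not meet the threshold, so Ingrid controls no company.
Neither Ingrid nor any entity Ingrid controls holds any voting interest in Thornfield.
So before the transaction, Ingrid does not control Thornfield.
After the purchase, Ingrid holds 11% of Thornfield directly.
After the transaction, Ingrid's side holds 11% of Thornfield, not > 75%, so Ingrid still does not control Thornfield.
No new person acquires control, so the clause is not triggered.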